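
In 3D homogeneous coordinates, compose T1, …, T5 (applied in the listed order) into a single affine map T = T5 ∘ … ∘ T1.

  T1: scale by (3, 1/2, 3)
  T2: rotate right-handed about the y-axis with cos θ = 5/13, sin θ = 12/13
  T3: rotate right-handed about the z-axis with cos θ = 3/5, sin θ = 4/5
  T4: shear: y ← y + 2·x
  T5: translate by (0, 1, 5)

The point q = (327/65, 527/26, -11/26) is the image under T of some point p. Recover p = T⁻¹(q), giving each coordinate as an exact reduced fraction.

T1 = [3 0 0 0; 0 1/2 0 0; 0 0 3 0; 0 0 0 1]
T2·T1 = [15/13 0 36/13 0; 0 1/2 0 0; -36/13 0 15/13 0; 0 0 0 1]
T3·…·T1 = [9/13 -2/5 108/65 0; 12/13 3/10 144/65 0; -36/13 0 15/13 0; 0 0 0 1]
T4·…·T1 = [9/13 -2/5 108/65 0; 30/13 -1/2 72/13 0; -36/13 0 15/13 0; 0 0 0 1]
T5·…·T1 = [9/13 -2/5 108/65 0; 30/13 -1/2 72/13 1; -36/13 0 15/13 5; 0 0 0 1]
det M = 9/2; M⁻¹ = [-5/39 4/39 -4/13 56/39; -4 6/5 0 -6/5; -4/13 16/65 5/39 -173/195; 0 0 0 1]
M⁻¹ · (327/65, 527/26, -11/26)ᵀ = (3, 3, 5/2)ᵀ

p = (3, 3, 5/2)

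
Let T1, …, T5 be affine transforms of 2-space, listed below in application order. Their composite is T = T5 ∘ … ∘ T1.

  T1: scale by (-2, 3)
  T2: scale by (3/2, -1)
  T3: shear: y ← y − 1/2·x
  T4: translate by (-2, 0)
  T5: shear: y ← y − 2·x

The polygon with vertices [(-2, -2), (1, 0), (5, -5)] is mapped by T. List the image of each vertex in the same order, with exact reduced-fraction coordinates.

image vertices: (4, -5), (-5, 23/2), (-17, 113/2)

T1 scale by (-2, 3): (-2, -2) → (4, -6); (1, 0) → (-2, 0); (5, -5) → (-10, -15)
T2 scale by (3/2, -1): (4, -6) → (6, 6); (-2, 0) → (-3, 0); (-10, -15) → (-15, 15)
T3 shear: y ← y − 1/2·x: (6, 6) → (6, 3); (-3, 0) → (-3, 3/2); (-15, 15) → (-15, 45/2)
T4 translate by (-2, 0): (6, 3) → (4, 3); (-3, 3/2) → (-5, 3/2); (-15, 45/2) → (-17, 45/2)
T5 shear: y ← y − 2·x: (4, 3) → (4, -5); (-5, 3/2) → (-5, 23/2); (-17, 45/2) → (-17, 113/2)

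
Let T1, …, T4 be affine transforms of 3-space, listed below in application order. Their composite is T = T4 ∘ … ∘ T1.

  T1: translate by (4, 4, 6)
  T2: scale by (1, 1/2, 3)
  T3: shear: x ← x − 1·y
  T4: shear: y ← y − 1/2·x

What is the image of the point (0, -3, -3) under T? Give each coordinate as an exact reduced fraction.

T(p) = (7/2, -5/4, 9)

T1 translate by (4, 4, 6): (0, -3, -3) → (4, 1, 3)
T2 scale by (1, 1/2, 3): (4, 1, 3) → (4, 1/2, 9)
T3 shear: x ← x − 1·y: (4, 1/2, 9) → (7/2, 1/2, 9)
T4 shear: y ← y − 1/2·x: (7/2, 1/2, 9) → (7/2, -5/4, 9)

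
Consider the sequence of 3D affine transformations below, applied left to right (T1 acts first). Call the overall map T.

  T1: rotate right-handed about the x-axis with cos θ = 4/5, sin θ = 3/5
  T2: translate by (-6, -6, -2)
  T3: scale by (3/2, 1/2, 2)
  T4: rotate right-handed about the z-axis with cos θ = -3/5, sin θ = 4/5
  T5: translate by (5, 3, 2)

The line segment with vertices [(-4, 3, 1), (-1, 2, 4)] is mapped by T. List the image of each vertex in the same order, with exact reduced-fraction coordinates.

image vertices: (392/25, -387/50, 16/5), (701/50, -84/25, 34/5)

T1 rotate right-handed about the x-axis with cos θ = 4/5, sin θ = 3/5: (-4, 3, 1) → (-4, 9/5, 13/5); (-1, 2, 4) → (-1, -4/5, 22/5)
T2 translate by (-6, -6, -2): (-4, 9/5, 13/5) → (-10, -21/5, 3/5); (-1, -4/5, 22/5) → (-7, -34/5, 12/5)
T3 scale by (3/2, 1/2, 2): (-10, -21/5, 3/5) → (-15, -21/10, 6/5); (-7, -34/5, 12/5) → (-21/2, -17/5, 24/5)
T4 rotate right-handed about the z-axis with cos θ = -3/5, sin θ = 4/5: (-15, -21/10, 6/5) → (267/25, -537/50, 6/5); (-21/2, -17/5, 24/5) → (451/50, -159/25, 24/5)
T5 translate by (5, 3, 2): (267/25, -537/50, 6/5) → (392/25, -387/50, 16/5); (451/50, -159/25, 24/5) → (701/50, -84/25, 34/5)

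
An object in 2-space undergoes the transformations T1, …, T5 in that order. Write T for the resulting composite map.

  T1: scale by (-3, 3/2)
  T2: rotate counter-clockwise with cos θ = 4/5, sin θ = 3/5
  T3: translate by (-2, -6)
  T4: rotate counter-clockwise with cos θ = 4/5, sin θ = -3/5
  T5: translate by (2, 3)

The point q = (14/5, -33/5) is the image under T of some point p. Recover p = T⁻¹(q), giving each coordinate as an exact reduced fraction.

p = (-2, -4)

T1 = [-3 0 0; 0 3/2 0; 0 0 1]
T2·T1 = [-12/5 -9/10 0; -9/5 6/5 0; 0 0 1]
T3·…·T1 = [-12/5 -9/10 -2; -9/5 6/5 -6; 0 0 1]
T4·…·T1 = [-3 0 -26/5; 0 3/2 -18/5; 0 0 1]
T5·…·T1 = [-3 0 -16/5; 0 3/2 -3/5; 0 0 1]
det M = -9/2; M⁻¹ = [-1/3 0 -16/15; 0 2/3 2/5; 0 0 1]
M⁻¹ · (14/5, -33/5)ᵀ = (-2, -4)ᵀ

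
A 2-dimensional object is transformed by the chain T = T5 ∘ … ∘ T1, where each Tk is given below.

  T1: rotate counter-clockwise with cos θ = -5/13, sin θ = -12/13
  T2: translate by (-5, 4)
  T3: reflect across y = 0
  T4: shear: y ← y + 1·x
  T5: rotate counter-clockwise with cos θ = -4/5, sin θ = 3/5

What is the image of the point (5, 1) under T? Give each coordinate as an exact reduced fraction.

T(p) = (39/5, 2/5)

T1 rotate counter-clockwise with cos θ = -5/13, sin θ = -12/13: (5, 1) → (-1, -5)
T2 translate by (-5, 4): (-1, -5) → (-6, -1)
T3 reflect across y = 0: (-6, -1) → (-6, 1)
T4 shear: y ← y + 1·x: (-6, 1) → (-6, -5)
T5 rotate counter-clockwise with cos θ = -4/5, sin θ = 3/5: (-6, -5) → (39/5, 2/5)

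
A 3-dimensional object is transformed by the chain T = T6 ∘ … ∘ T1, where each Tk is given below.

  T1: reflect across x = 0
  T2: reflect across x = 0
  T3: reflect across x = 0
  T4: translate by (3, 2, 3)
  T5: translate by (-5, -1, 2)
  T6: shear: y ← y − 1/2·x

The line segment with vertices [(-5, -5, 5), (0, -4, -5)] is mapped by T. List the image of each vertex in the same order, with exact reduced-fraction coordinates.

T1 reflect across x = 0: (-5, -5, 5) → (5, -5, 5); (0, -4, -5) → (0, -4, -5)
T2 reflect across x = 0: (5, -5, 5) → (-5, -5, 5); (0, -4, -5) → (0, -4, -5)
T3 reflect across x = 0: (-5, -5, 5) → (5, -5, 5); (0, -4, -5) → (0, -4, -5)
T4 translate by (3, 2, 3): (5, -5, 5) → (8, -3, 8); (0, -4, -5) → (3, -2, -2)
T5 translate by (-5, -1, 2): (8, -3, 8) → (3, -4, 10); (3, -2, -2) → (-2, -3, 0)
T6 shear: y ← y − 1/2·x: (3, -4, 10) → (3, -11/2, 10); (-2, -3, 0) → (-2, -2, 0)

image vertices: (3, -11/2, 10), (-2, -2, 0)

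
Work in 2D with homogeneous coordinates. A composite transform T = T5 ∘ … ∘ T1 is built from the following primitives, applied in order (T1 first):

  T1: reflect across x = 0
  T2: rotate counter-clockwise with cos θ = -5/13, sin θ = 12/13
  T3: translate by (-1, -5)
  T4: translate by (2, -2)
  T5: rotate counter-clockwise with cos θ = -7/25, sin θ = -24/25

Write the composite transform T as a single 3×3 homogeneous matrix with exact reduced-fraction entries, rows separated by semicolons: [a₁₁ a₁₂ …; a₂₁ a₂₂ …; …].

T1 = [-1 0 0; 0 1 0; 0 0 1]
T2·T1 = [5/13 -12/13 0; -12/13 -5/13 0; 0 0 1]
T3·…·T1 = [5/13 -12/13 -1; -12/13 -5/13 -5; 0 0 1]
T4·…·T1 = [5/13 -12/13 1; -12/13 -5/13 -7; 0 0 1]
T5·…·T1 = [-323/325 -36/325 -7; -36/325 323/325 1; 0 0 1]

T = [-323/325 -36/325 -7; -36/325 323/325 1; 0 0 1]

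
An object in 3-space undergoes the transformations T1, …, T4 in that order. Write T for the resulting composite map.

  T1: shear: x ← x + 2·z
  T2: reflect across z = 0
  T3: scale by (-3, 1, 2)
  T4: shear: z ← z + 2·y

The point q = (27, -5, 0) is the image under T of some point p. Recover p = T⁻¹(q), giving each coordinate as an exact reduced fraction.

T1 = [1 0 2 0; 0 1 0 0; 0 0 1 0; 0 0 0 1]
T2·T1 = [1 0 2 0; 0 1 0 0; 0 0 -1 0; 0 0 0 1]
T3·…·T1 = [-3 0 -6 0; 0 1 0 0; 0 0 -2 0; 0 0 0 1]
T4·…·T1 = [-3 0 -6 0; 0 1 0 0; 0 2 -2 0; 0 0 0 1]
det M = 6; M⁻¹ = [-1/3 -2 1 0; 0 1 0 0; 0 1 -1/2 0; 0 0 0 1]
M⁻¹ · (27, -5, 0)ᵀ = (1, -5, -5)ᵀ

p = (1, -5, -5)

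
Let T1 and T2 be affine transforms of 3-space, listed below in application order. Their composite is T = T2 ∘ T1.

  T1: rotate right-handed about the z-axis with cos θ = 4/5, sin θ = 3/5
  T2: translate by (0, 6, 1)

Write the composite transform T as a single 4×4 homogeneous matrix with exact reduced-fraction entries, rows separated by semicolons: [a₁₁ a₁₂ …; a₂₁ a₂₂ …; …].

T = [4/5 -3/5 0 0; 3/5 4/5 0 6; 0 0 1 1; 0 0 0 1]

T1 = [4/5 -3/5 0 0; 3/5 4/5 0 0; 0 0 1 0; 0 0 0 1]
T2·T1 = [4/5 -3/5 0 0; 3/5 4/5 0 6; 0 0 1 1; 0 0 0 1]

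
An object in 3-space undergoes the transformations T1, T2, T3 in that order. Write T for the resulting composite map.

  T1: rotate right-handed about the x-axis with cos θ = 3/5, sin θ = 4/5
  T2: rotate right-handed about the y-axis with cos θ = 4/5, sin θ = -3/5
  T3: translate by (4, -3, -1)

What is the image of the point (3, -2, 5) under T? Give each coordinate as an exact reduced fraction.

T(p) = (139/25, -41/5, 48/25)

T1 rotate right-handed about the x-axis with cos θ = 3/5, sin θ = 4/5: (3, -2, 5) → (3, -26/5, 7/5)
T2 rotate right-handed about the y-axis with cos θ = 4/5, sin θ = -3/5: (3, -26/5, 7/5) → (39/25, -26/5, 73/25)
T3 translate by (4, -3, -1): (39/25, -26/5, 73/25) → (139/25, -41/5, 48/25)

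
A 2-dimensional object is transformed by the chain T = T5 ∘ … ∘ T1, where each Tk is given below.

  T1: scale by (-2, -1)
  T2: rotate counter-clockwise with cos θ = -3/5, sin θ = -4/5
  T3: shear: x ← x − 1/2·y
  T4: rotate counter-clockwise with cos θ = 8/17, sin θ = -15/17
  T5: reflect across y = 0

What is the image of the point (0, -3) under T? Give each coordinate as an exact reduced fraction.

T(p) = (-3/85, 639/170)

T1 scale by (-2, -1): (0, -3) → (0, 3)
T2 rotate counter-clockwise with cos θ = -3/5, sin θ = -4/5: (0, 3) → (12/5, -9/5)
T3 shear: x ← x − 1/2·y: (12/5, -9/5) → (33/10, -9/5)
T4 rotate counter-clockwise with cos θ = 8/17, sin θ = -15/17: (33/10, -9/5) → (-3/85, -639/170)
T5 reflect across y = 0: (-3/85, -639/170) → (-3/85, 639/170)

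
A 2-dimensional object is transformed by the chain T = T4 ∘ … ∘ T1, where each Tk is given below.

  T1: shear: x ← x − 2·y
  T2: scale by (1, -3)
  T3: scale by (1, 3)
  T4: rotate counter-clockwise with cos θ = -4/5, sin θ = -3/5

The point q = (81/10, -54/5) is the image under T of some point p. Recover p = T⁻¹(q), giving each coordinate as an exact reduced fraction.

p = (-3, -3/2)

T1 = [1 -2 0; 0 1 0; 0 0 1]
T2·T1 = [1 -2 0; 0 -3 0; 0 0 1]
T3·…·T1 = [1 -2 0; 0 -9 0; 0 0 1]
T4·…·T1 = [-4/5 -19/5 0; -3/5 42/5 0; 0 0 1]
det M = -9; M⁻¹ = [-14/15 -19/45 0; -1/15 4/45 0; 0 0 1]
M⁻¹ · (81/10, -54/5)ᵀ = (-3, -3/2)ᵀ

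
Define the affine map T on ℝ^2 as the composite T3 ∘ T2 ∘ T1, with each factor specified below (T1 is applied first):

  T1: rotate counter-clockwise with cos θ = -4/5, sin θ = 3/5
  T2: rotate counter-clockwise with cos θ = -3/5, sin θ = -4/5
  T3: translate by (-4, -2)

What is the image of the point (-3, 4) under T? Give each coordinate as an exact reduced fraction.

T1 rotate counter-clockwise with cos θ = -4/5, sin θ = 3/5: (-3, 4) → (0, -5)
T2 rotate counter-clockwise with cos θ = -3/5, sin θ = -4/5: (0, -5) → (-4, 3)
T3 translate by (-4, -2): (-4, 3) → (-8, 1)

T(p) = (-8, 1)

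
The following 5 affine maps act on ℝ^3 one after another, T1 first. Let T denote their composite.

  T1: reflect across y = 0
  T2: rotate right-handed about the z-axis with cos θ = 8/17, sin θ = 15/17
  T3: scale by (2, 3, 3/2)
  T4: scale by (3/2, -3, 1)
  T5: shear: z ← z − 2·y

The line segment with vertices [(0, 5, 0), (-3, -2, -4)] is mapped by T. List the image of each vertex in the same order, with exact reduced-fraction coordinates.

T1 reflect across y = 0: (0, 5, 0) → (0, -5, 0); (-3, -2, -4) → (-3, 2, -4)
T2 rotate right-handed about the z-axis with cos θ = 8/17, sin θ = 15/17: (0, -5, 0) → (75/17, -40/17, 0); (-3, 2, -4) → (-54/17, -29/17, -4)
T3 scale by (2, 3, 3/2): (75/17, -40/17, 0) → (150/17, -120/17, 0); (-54/17, -29/17, -4) → (-108/17, -87/17, -6)
T4 scale by (3/2, -3, 1): (150/17, -120/17, 0) → (225/17, 360/17, 0); (-108/17, -87/17, -6) → (-162/17, 261/17, -6)
T5 shear: z ← z − 2·y: (225/17, 360/17, 0) → (225/17, 360/17, -720/17); (-162/17, 261/17, -6) → (-162/17, 261/17, -624/17)

image vertices: (225/17, 360/17, -720/17), (-162/17, 261/17, -624/17)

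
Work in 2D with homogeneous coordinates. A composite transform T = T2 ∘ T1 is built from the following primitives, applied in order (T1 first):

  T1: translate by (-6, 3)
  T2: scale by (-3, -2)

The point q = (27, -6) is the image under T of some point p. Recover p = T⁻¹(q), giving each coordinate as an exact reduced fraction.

T1 = [1 0 -6; 0 1 3; 0 0 1]
T2·T1 = [-3 0 18; 0 -2 -6; 0 0 1]
det M = 6; M⁻¹ = [-1/3 0 6; 0 -1/2 -3; 0 0 1]
M⁻¹ · (27, -6)ᵀ = (-3, 0)ᵀ

p = (-3, 0)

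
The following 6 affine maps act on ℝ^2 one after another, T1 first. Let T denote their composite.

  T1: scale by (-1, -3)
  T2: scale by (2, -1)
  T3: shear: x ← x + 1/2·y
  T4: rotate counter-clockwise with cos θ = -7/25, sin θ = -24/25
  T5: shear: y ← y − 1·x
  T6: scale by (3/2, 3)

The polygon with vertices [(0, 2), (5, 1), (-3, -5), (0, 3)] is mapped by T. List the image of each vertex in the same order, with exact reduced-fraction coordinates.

image vertices: (369/50, -711/25), (789/100, 309/50), (-2097/100, 2943/50), (1107/100, -2133/50)

T1 scale by (-1, -3): (0, 2) → (0, -6); (5, 1) → (-5, -3); (-3, -5) → (3, 15); (0, 3) → (0, -9)
T2 scale by (2, -1): (0, -6) → (0, 6); (-5, -3) → (-10, 3); (3, 15) → (6, -15); (0, -9) → (0, 9)
T3 shear: x ← x + 1/2·y: (0, 6) → (3, 6); (-10, 3) → (-17/2, 3); (6, -15) → (-3/2, -15); (0, 9) → (9/2, 9)
T4 rotate counter-clockwise with cos θ = -7/25, sin θ = -24/25: (3, 6) → (123/25, -114/25); (-17/2, 3) → (263/50, 183/25); (-3/2, -15) → (-699/50, 141/25); (9/2, 9) → (369/50, -171/25)
T5 shear: y ← y − 1·x: (123/25, -114/25) → (123/25, -237/25); (263/50, 183/25) → (263/50, 103/50); (-699/50, 141/25) → (-699/50, 981/50); (369/50, -171/25) → (369/50, -711/50)
T6 scale by (3/2, 3): (123/25, -237/25) → (369/50, -711/25); (263/50, 103/50) → (789/100, 309/50); (-699/50, 981/50) → (-2097/100, 2943/50); (369/50, -711/50) → (1107/100, -2133/50)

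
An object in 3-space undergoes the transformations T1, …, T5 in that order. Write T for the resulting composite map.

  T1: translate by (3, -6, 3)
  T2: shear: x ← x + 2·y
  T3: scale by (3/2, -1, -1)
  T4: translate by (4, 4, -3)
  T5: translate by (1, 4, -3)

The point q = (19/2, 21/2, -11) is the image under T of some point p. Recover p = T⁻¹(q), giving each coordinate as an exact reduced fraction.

p = (5, 7/2, 2)

T1 = [1 0 0 3; 0 1 0 -6; 0 0 1 3; 0 0 0 1]
T2·T1 = [1 2 0 -9; 0 1 0 -6; 0 0 1 3; 0 0 0 1]
T3·…·T1 = [3/2 3 0 -27/2; 0 -1 0 6; 0 0 -1 -3; 0 0 0 1]
T4·…·T1 = [3/2 3 0 -19/2; 0 -1 0 10; 0 0 -1 -6; 0 0 0 1]
T5·…·T1 = [3/2 3 0 -17/2; 0 -1 0 14; 0 0 -1 -9; 0 0 0 1]
det M = 3/2; M⁻¹ = [2/3 2 0 -67/3; 0 -1 0 14; 0 0 -1 -9; 0 0 0 1]
M⁻¹ · (19/2, 21/2, -11)ᵀ = (5, 7/2, 2)ᵀ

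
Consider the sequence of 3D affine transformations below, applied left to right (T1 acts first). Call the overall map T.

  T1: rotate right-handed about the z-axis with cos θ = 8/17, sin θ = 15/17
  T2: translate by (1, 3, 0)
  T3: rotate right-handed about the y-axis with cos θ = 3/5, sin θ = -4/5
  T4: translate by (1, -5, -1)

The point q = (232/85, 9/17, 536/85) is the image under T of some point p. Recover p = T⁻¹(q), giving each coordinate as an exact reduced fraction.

p = (5, -4, 3)

T1 = [8/17 -15/17 0 0; 15/17 8/17 0 0; 0 0 1 0; 0 0 0 1]
T2·T1 = [8/17 -15/17 0 1; 15/17 8/17 0 3; 0 0 1 0; 0 0 0 1]
T3·…·T1 = [24/85 -9/17 -4/5 3/5; 15/17 8/17 0 3; 32/85 -12/17 3/5 4/5; 0 0 0 1]
T4·…·T1 = [24/85 -9/17 -4/5 8/5; 15/17 8/17 0 -2; 32/85 -12/17 3/5 -1/5; 0 0 0 1]
det M = 1; M⁻¹ = [24/85 15/17 32/85 118/85; -9/17 8/17 -12/17 28/17; -4/5 0 3/5 7/5; 0 0 0 1]
M⁻¹ · (232/85, 9/17, 536/85)ᵀ = (5, -4, 3)ᵀ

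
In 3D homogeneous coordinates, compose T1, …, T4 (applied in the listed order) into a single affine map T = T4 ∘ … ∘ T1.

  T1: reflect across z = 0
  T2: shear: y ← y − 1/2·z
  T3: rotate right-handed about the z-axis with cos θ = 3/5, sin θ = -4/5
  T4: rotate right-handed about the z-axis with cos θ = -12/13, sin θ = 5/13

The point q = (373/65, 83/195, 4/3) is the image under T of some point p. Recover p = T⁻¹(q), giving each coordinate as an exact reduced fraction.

T1 = [1 0 0 0; 0 1 0 0; 0 0 -1 0; 0 0 0 1]
T2·T1 = [1 0 0 0; 0 1 1/2 0; 0 0 -1 0; 0 0 0 1]
T3·…·T1 = [3/5 4/5 2/5 0; -4/5 3/5 3/10 0; 0 0 -1 0; 0 0 0 1]
T4·…·T1 = [-16/65 -63/65 -63/130 0; 63/65 -16/65 -8/65 0; 0 0 -1 0; 0 0 0 1]
det M = -1; M⁻¹ = [-16/65 63/65 0 0; -63/65 -16/65 1/2 0; 0 0 -1 0; 0 0 0 1]
M⁻¹ · (373/65, 83/195, 4/3)ᵀ = (-1, -5, -4/3)ᵀ

p = (-1, -5, -4/3)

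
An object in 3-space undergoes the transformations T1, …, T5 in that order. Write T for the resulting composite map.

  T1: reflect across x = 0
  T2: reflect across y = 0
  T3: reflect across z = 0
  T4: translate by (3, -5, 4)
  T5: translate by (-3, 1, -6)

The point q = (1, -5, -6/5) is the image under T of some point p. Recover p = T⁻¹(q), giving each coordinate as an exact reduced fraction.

p = (-1, 1, -4/5)

T1 = [-1 0 0 0; 0 1 0 0; 0 0 1 0; 0 0 0 1]
T2·T1 = [-1 0 0 0; 0 -1 0 0; 0 0 1 0; 0 0 0 1]
T3·…·T1 = [-1 0 0 0; 0 -1 0 0; 0 0 -1 0; 0 0 0 1]
T4·…·T1 = [-1 0 0 3; 0 -1 0 -5; 0 0 -1 4; 0 0 0 1]
T5·…·T1 = [-1 0 0 0; 0 -1 0 -4; 0 0 -1 -2; 0 0 0 1]
det M = -1; M⁻¹ = [-1 0 0 0; 0 -1 0 -4; 0 0 -1 -2; 0 0 0 1]
M⁻¹ · (1, -5, -6/5)ᵀ = (-1, 1, -4/5)ᵀ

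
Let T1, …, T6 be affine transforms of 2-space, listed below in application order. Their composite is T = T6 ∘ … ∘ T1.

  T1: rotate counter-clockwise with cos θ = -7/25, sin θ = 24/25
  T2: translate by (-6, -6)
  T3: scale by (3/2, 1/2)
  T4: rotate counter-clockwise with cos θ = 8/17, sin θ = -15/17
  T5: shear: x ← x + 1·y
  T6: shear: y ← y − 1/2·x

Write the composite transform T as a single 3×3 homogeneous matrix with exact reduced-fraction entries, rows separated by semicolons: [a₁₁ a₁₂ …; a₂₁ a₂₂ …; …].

T = [699/850 343/850 -6/17; 63/340 341/340 114/17; 0 0 1]

T1 = [-7/25 -24/25 0; 24/25 -7/25 0; 0 0 1]
T2·T1 = [-7/25 -24/25 -6; 24/25 -7/25 -6; 0 0 1]
T3·…·T1 = [-21/50 -36/25 -9; 12/25 -7/50 -3; 0 0 1]
T4·…·T1 = [96/425 -681/850 -117/17; 507/850 512/425 111/17; 0 0 1]
T5·…·T1 = [699/850 343/850 -6/17; 507/850 512/425 111/17; 0 0 1]
T6·…·T1 = [699/850 343/850 -6/17; 63/340 341/340 114/17; 0 0 1]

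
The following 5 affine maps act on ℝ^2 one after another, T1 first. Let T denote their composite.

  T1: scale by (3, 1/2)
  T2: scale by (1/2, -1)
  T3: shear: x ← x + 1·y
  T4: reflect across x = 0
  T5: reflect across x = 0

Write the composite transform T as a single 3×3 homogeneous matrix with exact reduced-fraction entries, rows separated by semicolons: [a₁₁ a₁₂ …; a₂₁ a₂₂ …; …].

T1 = [3 0 0; 0 1/2 0; 0 0 1]
T2·T1 = [3/2 0 0; 0 -1/2 0; 0 0 1]
T3·…·T1 = [3/2 -1/2 0; 0 -1/2 0; 0 0 1]
T4·…·T1 = [-3/2 1/2 0; 0 -1/2 0; 0 0 1]
T5·…·T1 = [3/2 -1/2 0; 0 -1/2 0; 0 0 1]

T = [3/2 -1/2 0; 0 -1/2 0; 0 0 1]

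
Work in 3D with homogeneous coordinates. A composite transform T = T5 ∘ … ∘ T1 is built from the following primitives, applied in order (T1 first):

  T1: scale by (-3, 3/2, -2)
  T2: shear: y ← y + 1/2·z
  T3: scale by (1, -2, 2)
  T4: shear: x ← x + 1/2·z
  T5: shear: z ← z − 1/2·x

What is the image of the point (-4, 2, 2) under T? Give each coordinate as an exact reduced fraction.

T(p) = (8, -2, -12)

T1 scale by (-3, 3/2, -2): (-4, 2, 2) → (12, 3, -4)
T2 shear: y ← y + 1/2·z: (12, 3, -4) → (12, 1, -4)
T3 scale by (1, -2, 2): (12, 1, -4) → (12, -2, -8)
T4 shear: x ← x + 1/2·z: (12, -2, -8) → (8, -2, -8)
T5 shear: z ← z − 1/2·x: (8, -2, -8) → (8, -2, -12)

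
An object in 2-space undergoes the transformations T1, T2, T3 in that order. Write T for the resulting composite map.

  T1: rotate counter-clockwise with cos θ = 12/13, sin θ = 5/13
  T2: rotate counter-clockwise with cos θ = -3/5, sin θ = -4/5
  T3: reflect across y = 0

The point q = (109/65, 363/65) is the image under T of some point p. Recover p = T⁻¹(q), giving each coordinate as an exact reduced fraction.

p = (5, 3)

T1 = [12/13 -5/13 0; 5/13 12/13 0; 0 0 1]
T2·T1 = [-16/65 63/65 0; -63/65 -16/65 0; 0 0 1]
T3·…·T1 = [-16/65 63/65 0; 63/65 16/65 0; 0 0 1]
det M = -1; M⁻¹ = [-16/65 63/65 0; 63/65 16/65 0; 0 0 1]
M⁻¹ · (109/65, 363/65)ᵀ = (5, 3)ᵀ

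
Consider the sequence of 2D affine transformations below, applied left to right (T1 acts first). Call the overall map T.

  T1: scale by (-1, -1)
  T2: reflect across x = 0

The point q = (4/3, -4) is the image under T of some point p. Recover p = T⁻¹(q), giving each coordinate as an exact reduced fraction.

p = (4/3, 4)

T1 = [-1 0 0; 0 -1 0; 0 0 1]
T2·T1 = [1 0 0; 0 -1 0; 0 0 1]
det M = -1; M⁻¹ = [1 0 0; 0 -1 0; 0 0 1]
M⁻¹ · (4/3, -4)ᵀ = (4/3, 4)ᵀ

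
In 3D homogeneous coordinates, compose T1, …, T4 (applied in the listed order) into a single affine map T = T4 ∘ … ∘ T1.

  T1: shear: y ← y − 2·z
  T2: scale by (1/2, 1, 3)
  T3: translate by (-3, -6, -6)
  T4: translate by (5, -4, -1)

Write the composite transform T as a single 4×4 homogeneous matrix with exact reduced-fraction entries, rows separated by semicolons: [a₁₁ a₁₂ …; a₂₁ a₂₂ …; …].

T = [1/2 0 0 2; 0 1 -2 -10; 0 0 3 -7; 0 0 0 1]

T1 = [1 0 0 0; 0 1 -2 0; 0 0 1 0; 0 0 0 1]
T2·T1 = [1/2 0 0 0; 0 1 -2 0; 0 0 3 0; 0 0 0 1]
T3·…·T1 = [1/2 0 0 -3; 0 1 -2 -6; 0 0 3 -6; 0 0 0 1]
T4·…·T1 = [1/2 0 0 2; 0 1 -2 -10; 0 0 3 -7; 0 0 0 1]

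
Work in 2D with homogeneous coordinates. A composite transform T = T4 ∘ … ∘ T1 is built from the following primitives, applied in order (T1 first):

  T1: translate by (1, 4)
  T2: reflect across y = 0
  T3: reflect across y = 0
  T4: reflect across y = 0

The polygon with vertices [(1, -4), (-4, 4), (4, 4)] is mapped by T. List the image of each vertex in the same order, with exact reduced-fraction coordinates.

T1 translate by (1, 4): (1, -4) → (2, 0); (-4, 4) → (-3, 8); (4, 4) → (5, 8)
T2 reflect across y = 0: (2, 0) → (2, 0); (-3, 8) → (-3, -8); (5, 8) → (5, -8)
T3 reflect across y = 0: (2, 0) → (2, 0); (-3, -8) → (-3, 8); (5, -8) → (5, 8)
T4 reflect across y = 0: (2, 0) → (2, 0); (-3, 8) → (-3, -8); (5, 8) → (5, -8)

image vertices: (2, 0), (-3, -8), (5, -8)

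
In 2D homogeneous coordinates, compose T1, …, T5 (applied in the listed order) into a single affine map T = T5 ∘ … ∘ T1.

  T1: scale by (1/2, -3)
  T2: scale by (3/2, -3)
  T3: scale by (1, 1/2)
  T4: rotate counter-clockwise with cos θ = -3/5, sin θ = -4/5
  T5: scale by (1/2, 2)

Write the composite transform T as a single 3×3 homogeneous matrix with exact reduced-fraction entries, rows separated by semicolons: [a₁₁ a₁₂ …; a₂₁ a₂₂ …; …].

T = [-9/40 9/5 0; -6/5 -27/5 0; 0 0 1]

T1 = [1/2 0 0; 0 -3 0; 0 0 1]
T2·T1 = [3/4 0 0; 0 9 0; 0 0 1]
T3·…·T1 = [3/4 0 0; 0 9/2 0; 0 0 1]
T4·…·T1 = [-9/20 18/5 0; -3/5 -27/10 0; 0 0 1]
T5·…·T1 = [-9/40 9/5 0; -6/5 -27/5 0; 0 0 1]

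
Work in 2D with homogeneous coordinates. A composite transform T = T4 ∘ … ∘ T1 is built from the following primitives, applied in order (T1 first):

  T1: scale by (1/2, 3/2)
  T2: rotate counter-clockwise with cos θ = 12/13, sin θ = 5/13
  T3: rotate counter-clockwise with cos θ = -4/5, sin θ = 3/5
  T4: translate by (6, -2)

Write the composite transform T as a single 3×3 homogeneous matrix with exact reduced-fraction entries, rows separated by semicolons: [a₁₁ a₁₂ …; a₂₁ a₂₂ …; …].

T1 = [1/2 0 0; 0 3/2 0; 0 0 1]
T2·T1 = [6/13 -15/26 0; 5/26 18/13 0; 0 0 1]
T3·…·T1 = [-63/130 -24/65 0; 8/65 -189/130 0; 0 0 1]
T4·…·T1 = [-63/130 -24/65 6; 8/65 -189/130 -2; 0 0 1]

T = [-63/130 -24/65 6; 8/65 -189/130 -2; 0 0 1]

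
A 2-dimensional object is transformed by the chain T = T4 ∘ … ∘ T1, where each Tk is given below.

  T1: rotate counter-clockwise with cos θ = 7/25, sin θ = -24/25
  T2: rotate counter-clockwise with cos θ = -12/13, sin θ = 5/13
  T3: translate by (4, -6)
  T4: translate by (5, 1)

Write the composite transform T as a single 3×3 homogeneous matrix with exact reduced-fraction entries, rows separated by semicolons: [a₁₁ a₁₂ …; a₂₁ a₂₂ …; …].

T = [36/325 -323/325 9; 323/325 36/325 -5; 0 0 1]

T1 = [7/25 24/25 0; -24/25 7/25 0; 0 0 1]
T2·T1 = [36/325 -323/325 0; 323/325 36/325 0; 0 0 1]
T3·…·T1 = [36/325 -323/325 4; 323/325 36/325 -6; 0 0 1]
T4·…·T1 = [36/325 -323/325 9; 323/325 36/325 -5; 0 0 1]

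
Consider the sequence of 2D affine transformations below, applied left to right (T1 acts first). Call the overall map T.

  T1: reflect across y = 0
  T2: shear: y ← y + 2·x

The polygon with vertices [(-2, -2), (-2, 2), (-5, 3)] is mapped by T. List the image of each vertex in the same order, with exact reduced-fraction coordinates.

T1 reflect across y = 0: (-2, -2) → (-2, 2); (-2, 2) → (-2, -2); (-5, 3) → (-5, -3)
T2 shear: y ← y + 2·x: (-2, 2) → (-2, -2); (-2, -2) → (-2, -6); (-5, -3) → (-5, -13)

image vertices: (-2, -2), (-2, -6), (-5, -13)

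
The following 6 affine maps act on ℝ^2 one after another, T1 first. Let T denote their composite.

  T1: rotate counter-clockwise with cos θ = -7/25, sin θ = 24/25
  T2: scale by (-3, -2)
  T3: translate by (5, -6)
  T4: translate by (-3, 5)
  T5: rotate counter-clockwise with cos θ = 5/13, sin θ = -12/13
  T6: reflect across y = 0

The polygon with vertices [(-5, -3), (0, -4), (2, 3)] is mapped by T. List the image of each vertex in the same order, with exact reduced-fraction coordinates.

T1 rotate counter-clockwise with cos θ = -7/25, sin θ = 24/25: (-5, -3) → (107/25, -99/25); (0, -4) → (96/25, 28/25); (2, 3) → (-86/25, 27/25)
T2 scale by (-3, -2): (107/25, -99/25) → (-321/25, 198/25); (96/25, 28/25) → (-288/25, -56/25); (-86/25, 27/25) → (258/25, -54/25)
T3 translate by (5, -6): (-321/25, 198/25) → (-196/25, 48/25); (-288/25, -56/25) → (-163/25, -206/25); (258/25, -54/25) → (383/25, -204/25)
T4 translate by (-3, 5): (-196/25, 48/25) → (-271/25, 173/25); (-163/25, -206/25) → (-238/25, -81/25); (383/25, -204/25) → (308/25, -79/25)
T5 rotate counter-clockwise with cos θ = 5/13, sin θ = -12/13: (-271/25, 173/25) → (721/325, 4117/325); (-238/25, -81/25) → (-2162/325, 2451/325); (308/25, -79/25) → (592/325, -4091/325)
T6 reflect across y = 0: (721/325, 4117/325) → (721/325, -4117/325); (-2162/325, 2451/325) → (-2162/325, -2451/325); (592/325, -4091/325) → (592/325, 4091/325)

image vertices: (721/325, -4117/325), (-2162/325, -2451/325), (592/325, 4091/325)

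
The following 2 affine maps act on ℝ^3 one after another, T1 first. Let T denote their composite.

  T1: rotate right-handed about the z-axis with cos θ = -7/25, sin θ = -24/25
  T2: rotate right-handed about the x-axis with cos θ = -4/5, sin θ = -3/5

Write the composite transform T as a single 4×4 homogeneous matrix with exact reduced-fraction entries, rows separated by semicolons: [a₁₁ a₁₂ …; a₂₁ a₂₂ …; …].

T = [-7/25 24/25 0 0; 96/125 28/125 3/5 0; 72/125 21/125 -4/5 0; 0 0 0 1]

T1 = [-7/25 24/25 0 0; -24/25 -7/25 0 0; 0 0 1 0; 0 0 0 1]
T2·T1 = [-7/25 24/25 0 0; 96/125 28/125 3/5 0; 72/125 21/125 -4/5 0; 0 0 0 1]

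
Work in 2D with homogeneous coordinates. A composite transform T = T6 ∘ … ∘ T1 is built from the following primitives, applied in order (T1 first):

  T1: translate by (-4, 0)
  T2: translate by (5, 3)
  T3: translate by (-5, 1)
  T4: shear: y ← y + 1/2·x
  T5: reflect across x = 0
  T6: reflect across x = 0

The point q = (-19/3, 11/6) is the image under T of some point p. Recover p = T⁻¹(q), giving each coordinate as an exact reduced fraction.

T1 = [1 0 -4; 0 1 0; 0 0 1]
T2·T1 = [1 0 1; 0 1 3; 0 0 1]
T3·…·T1 = [1 0 -4; 0 1 4; 0 0 1]
T4·…·T1 = [1 0 -4; 1/2 1 2; 0 0 1]
T5·…·T1 = [-1 0 4; 1/2 1 2; 0 0 1]
T6·…·T1 = [1 0 -4; 1/2 1 2; 0 0 1]
det M = 1; M⁻¹ = [1 0 4; -1/2 1 -4; 0 0 1]
M⁻¹ · (-19/3, 11/6)ᵀ = (-7/3, 1)ᵀ

p = (-7/3, 1)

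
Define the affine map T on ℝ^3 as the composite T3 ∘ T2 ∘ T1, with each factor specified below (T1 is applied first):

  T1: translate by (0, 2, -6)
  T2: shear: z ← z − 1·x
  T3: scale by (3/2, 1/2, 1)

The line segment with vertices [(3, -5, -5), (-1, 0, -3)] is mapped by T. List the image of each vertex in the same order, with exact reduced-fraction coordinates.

T1 translate by (0, 2, -6): (3, -5, -5) → (3, -3, -11); (-1, 0, -3) → (-1, 2, -9)
T2 shear: z ← z − 1·x: (3, -3, -11) → (3, -3, -14); (-1, 2, -9) → (-1, 2, -8)
T3 scale by (3/2, 1/2, 1): (3, -3, -14) → (9/2, -3/2, -14); (-1, 2, -8) → (-3/2, 1, -8)

image vertices: (9/2, -3/2, -14), (-3/2, 1, -8)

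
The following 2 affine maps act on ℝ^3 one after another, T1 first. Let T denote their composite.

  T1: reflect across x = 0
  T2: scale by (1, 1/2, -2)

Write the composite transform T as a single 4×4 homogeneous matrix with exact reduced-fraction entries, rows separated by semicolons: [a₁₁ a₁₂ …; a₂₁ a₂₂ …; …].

T1 = [-1 0 0 0; 0 1 0 0; 0 0 1 0; 0 0 0 1]
T2·T1 = [-1 0 0 0; 0 1/2 0 0; 0 0 -2 0; 0 0 0 1]

T = [-1 0 0 0; 0 1/2 0 0; 0 0 -2 0; 0 0 0 1]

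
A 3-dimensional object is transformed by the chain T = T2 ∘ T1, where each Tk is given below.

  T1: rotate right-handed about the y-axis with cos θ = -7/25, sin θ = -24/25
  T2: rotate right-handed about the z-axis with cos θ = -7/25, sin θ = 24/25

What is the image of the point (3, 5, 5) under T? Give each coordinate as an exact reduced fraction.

T(p) = (-2013/625, -4259/625, 37/25)

T1 rotate right-handed about the y-axis with cos θ = -7/25, sin θ = -24/25: (3, 5, 5) → (-141/25, 5, 37/25)
T2 rotate right-handed about the z-axis with cos θ = -7/25, sin θ = 24/25: (-141/25, 5, 37/25) → (-2013/625, -4259/625, 37/25)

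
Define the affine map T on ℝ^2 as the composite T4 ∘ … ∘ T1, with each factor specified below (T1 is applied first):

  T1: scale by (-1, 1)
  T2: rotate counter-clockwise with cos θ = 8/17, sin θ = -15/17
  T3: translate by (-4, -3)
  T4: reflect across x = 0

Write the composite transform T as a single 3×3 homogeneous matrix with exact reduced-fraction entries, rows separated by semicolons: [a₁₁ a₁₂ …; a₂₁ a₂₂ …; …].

T1 = [-1 0 0; 0 1 0; 0 0 1]
T2·T1 = [-8/17 15/17 0; 15/17 8/17 0; 0 0 1]
T3·…·T1 = [-8/17 15/17 -4; 15/17 8/17 -3; 0 0 1]
T4·…·T1 = [8/17 -15/17 4; 15/17 8/17 -3; 0 0 1]

T = [8/17 -15/17 4; 15/17 8/17 -3; 0 0 1]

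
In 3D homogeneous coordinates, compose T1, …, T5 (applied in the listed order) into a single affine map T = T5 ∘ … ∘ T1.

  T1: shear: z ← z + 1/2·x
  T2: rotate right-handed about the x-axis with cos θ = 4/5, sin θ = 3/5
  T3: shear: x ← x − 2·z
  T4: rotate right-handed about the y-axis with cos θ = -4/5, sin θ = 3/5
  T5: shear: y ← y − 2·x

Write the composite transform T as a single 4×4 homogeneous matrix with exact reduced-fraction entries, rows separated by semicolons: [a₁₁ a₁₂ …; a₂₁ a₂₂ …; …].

T = [2/25 33/25 44/25 0; -23/50 -46/25 -103/25 0; -11/25 6/25 8/25 0; 0 0 0 1]

T1 = [1 0 0 0; 0 1 0 0; 1/2 0 1 0; 0 0 0 1]
T2·T1 = [1 0 0 0; -3/10 4/5 -3/5 0; 2/5 3/5 4/5 0; 0 0 0 1]
T3·…·T1 = [1/5 -6/5 -8/5 0; -3/10 4/5 -3/5 0; 2/5 3/5 4/5 0; 0 0 0 1]
T4·…·T1 = [2/25 33/25 44/25 0; -3/10 4/5 -3/5 0; -11/25 6/25 8/25 0; 0 0 0 1]
T5·…·T1 = [2/25 33/25 44/25 0; -23/50 -46/25 -103/25 0; -11/25 6/25 8/25 0; 0 0 0 1]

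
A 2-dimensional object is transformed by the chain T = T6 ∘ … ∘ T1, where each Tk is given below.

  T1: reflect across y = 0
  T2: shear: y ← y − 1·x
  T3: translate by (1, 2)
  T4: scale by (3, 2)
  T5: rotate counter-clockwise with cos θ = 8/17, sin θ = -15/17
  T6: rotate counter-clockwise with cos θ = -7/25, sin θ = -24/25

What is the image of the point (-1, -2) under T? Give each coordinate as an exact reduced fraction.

T(p) = (174/85, -832/85)

T1 reflect across y = 0: (-1, -2) → (-1, 2)
T2 shear: y ← y − 1·x: (-1, 2) → (-1, 3)
T3 translate by (1, 2): (-1, 3) → (0, 5)
T4 scale by (3, 2): (0, 5) → (0, 10)
T5 rotate counter-clockwise with cos θ = 8/17, sin θ = -15/17: (0, 10) → (150/17, 80/17)
T6 rotate counter-clockwise with cos θ = -7/25, sin θ = -24/25: (150/17, 80/17) → (174/85, -832/85)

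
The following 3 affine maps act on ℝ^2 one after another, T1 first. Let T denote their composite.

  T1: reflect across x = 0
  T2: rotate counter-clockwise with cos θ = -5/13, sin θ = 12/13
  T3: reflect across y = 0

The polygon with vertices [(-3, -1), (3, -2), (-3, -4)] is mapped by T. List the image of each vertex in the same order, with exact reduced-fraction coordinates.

T1 reflect across x = 0: (-3, -1) → (3, -1); (3, -2) → (-3, -2); (-3, -4) → (3, -4)
T2 rotate counter-clockwise with cos θ = -5/13, sin θ = 12/13: (3, -1) → (-3/13, 41/13); (-3, -2) → (3, -2); (3, -4) → (33/13, 56/13)
T3 reflect across y = 0: (-3/13, 41/13) → (-3/13, -41/13); (3, -2) → (3, 2); (33/13, 56/13) → (33/13, -56/13)

image vertices: (-3/13, -41/13), (3, 2), (33/13, -56/13)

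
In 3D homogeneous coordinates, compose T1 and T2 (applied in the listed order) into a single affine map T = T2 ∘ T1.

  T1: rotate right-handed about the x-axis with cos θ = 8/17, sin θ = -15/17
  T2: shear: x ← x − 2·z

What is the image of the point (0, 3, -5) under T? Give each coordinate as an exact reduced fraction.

T1 rotate right-handed about the x-axis with cos θ = 8/17, sin θ = -15/17: (0, 3, -5) → (0, -3, -5)
T2 shear: x ← x − 2·z: (0, -3, -5) → (10, -3, -5)

T(p) = (10, -3, -5)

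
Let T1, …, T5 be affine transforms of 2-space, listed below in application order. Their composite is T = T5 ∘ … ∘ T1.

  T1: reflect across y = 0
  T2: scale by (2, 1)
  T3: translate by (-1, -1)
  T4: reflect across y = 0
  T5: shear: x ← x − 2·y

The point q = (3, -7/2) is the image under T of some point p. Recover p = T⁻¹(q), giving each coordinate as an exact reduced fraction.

p = (-3/2, -9/2)

T1 = [1 0 0; 0 -1 0; 0 0 1]
T2·T1 = [2 0 0; 0 -1 0; 0 0 1]
T3·…·T1 = [2 0 -1; 0 -1 -1; 0 0 1]
T4·…·T1 = [2 0 -1; 0 1 1; 0 0 1]
T5·…·T1 = [2 -2 -3; 0 1 1; 0 0 1]
det M = 2; M⁻¹ = [1/2 1 1/2; 0 1 -1; 0 0 1]
M⁻¹ · (3, -7/2)ᵀ = (-3/2, -9/2)ᵀ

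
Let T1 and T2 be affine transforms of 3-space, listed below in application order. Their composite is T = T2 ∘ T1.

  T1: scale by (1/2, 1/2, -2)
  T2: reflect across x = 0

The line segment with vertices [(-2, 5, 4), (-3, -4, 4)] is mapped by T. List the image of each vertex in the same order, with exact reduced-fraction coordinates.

T1 scale by (1/2, 1/2, -2): (-2, 5, 4) → (-1, 5/2, -8); (-3, -4, 4) → (-3/2, -2, -8)
T2 reflect across x = 0: (-1, 5/2, -8) → (1, 5/2, -8); (-3/2, -2, -8) → (3/2, -2, -8)

image vertices: (1, 5/2, -8), (3/2, -2, -8)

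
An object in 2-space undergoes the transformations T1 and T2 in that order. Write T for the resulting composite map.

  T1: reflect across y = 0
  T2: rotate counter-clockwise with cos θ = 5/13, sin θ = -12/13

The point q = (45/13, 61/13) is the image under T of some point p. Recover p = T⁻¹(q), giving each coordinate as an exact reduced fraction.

p = (-3, -5)

T1 = [1 0 0; 0 -1 0; 0 0 1]
T2·T1 = [5/13 -12/13 0; -12/13 -5/13 0; 0 0 1]
det M = -1; M⁻¹ = [5/13 -12/13 0; -12/13 -5/13 0; 0 0 1]
M⁻¹ · (45/13, 61/13)ᵀ = (-3, -5)ᵀ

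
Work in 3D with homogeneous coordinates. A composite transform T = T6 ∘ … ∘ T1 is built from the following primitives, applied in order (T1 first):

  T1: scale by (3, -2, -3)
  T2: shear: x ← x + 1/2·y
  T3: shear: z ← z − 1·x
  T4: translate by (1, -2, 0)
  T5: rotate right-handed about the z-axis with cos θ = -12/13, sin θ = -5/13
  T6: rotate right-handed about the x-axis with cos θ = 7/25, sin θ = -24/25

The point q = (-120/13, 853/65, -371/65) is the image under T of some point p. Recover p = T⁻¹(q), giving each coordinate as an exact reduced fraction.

p = (3, 5, -5)

T1 = [3 0 0 0; 0 -2 0 0; 0 0 -3 0; 0 0 0 1]
T2·T1 = [3 -1 0 0; 0 -2 0 0; 0 0 -3 0; 0 0 0 1]
T3·…·T1 = [3 -1 0 0; 0 -2 0 0; -3 1 -3 0; 0 0 0 1]
T4·…·T1 = [3 -1 0 1; 0 -2 0 -2; -3 1 -3 0; 0 0 0 1]
T5·…·T1 = [-36/13 2/13 0 -22/13; -15/13 29/13 0 19/13; -3 1 -3 0; 0 0 0 1]
T6·…·T1 = [-36/13 2/13 0 -22/13; -1041/325 103/65 -72/25 133/325; 87/325 -121/65 -21/25 -456/325; 0 0 0 1]
det M = 18; M⁻¹ = [-29/78 7/975 -8/325 -2/3; -5/26 42/325 -144/325 -1; 4/13 -277/975 -211/975 1/3; 0 0 0 1]
M⁻¹ · (-120/13, 853/65, -371/65)ᵀ = (3, 5, -5)ᵀ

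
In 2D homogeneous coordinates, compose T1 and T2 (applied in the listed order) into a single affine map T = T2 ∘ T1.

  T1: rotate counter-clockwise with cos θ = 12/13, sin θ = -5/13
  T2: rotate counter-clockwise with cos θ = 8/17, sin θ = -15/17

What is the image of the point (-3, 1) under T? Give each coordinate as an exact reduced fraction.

T(p) = (157/221, 681/221)

T1 rotate counter-clockwise with cos θ = 12/13, sin θ = -5/13: (-3, 1) → (-31/13, 27/13)
T2 rotate counter-clockwise with cos θ = 8/17, sin θ = -15/17: (-31/13, 27/13) → (157/221, 681/221)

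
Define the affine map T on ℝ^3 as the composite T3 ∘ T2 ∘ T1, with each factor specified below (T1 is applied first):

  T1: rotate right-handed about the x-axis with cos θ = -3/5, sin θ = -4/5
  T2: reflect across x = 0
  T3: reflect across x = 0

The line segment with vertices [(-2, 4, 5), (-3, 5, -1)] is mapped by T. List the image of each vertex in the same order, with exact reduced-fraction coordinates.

T1 rotate right-handed about the x-axis with cos θ = -3/5, sin θ = -4/5: (-2, 4, 5) → (-2, 8/5, -31/5); (-3, 5, -1) → (-3, -19/5, -17/5)
T2 reflect across x = 0: (-2, 8/5, -31/5) → (2, 8/5, -31/5); (-3, -19/5, -17/5) → (3, -19/5, -17/5)
T3 reflect across x = 0: (2, 8/5, -31/5) → (-2, 8/5, -31/5); (3, -19/5, -17/5) → (-3, -19/5, -17/5)

image vertices: (-2, 8/5, -31/5), (-3, -19/5, -17/5)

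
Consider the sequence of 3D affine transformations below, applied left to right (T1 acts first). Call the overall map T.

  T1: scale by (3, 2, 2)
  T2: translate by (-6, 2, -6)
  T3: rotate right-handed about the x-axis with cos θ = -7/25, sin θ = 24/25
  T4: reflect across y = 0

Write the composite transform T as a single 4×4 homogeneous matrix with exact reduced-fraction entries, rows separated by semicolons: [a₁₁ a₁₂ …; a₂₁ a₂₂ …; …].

T1 = [3 0 0 0; 0 2 0 0; 0 0 2 0; 0 0 0 1]
T2·T1 = [3 0 0 -6; 0 2 0 2; 0 0 2 -6; 0 0 0 1]
T3·…·T1 = [3 0 0 -6; 0 -14/25 -48/25 26/5; 0 48/25 -14/25 18/5; 0 0 0 1]
T4·…·T1 = [3 0 0 -6; 0 14/25 48/25 -26/5; 0 48/25 -14/25 18/5; 0 0 0 1]

T = [3 0 0 -6; 0 14/25 48/25 -26/5; 0 48/25 -14/25 18/5; 0 0 0 1]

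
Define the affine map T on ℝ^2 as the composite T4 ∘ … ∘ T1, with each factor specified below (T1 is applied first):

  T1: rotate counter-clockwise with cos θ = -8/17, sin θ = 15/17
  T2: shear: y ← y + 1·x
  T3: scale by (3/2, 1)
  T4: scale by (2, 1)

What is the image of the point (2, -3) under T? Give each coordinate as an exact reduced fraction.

T1 rotate counter-clockwise with cos θ = -8/17, sin θ = 15/17: (2, -3) → (29/17, 54/17)
T2 shear: y ← y + 1·x: (29/17, 54/17) → (29/17, 83/17)
T3 scale by (3/2, 1): (29/17, 83/17) → (87/34, 83/17)
T4 scale by (2, 1): (87/34, 83/17) → (87/17, 83/17)

T(p) = (87/17, 83/17)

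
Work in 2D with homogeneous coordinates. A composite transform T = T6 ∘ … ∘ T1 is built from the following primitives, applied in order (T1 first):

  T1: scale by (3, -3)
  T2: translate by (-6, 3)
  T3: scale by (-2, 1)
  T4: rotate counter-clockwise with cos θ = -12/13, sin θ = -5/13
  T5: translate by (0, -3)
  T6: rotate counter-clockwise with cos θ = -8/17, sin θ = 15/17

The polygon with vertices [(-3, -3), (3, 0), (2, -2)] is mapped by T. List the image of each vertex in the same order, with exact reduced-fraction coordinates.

image vertices: (435/13, -108/13), (-21/221, 1665/221), (1845/221, 1851/221)

T1 scale by (3, -3): (-3, -3) → (-9, 9); (3, 0) → (9, 0); (2, -2) → (6, 6)
T2 translate by (-6, 3): (-9, 9) → (-15, 12); (9, 0) → (3, 3); (6, 6) → (0, 9)
T3 scale by (-2, 1): (-15, 12) → (30, 12); (3, 3) → (-6, 3); (0, 9) → (0, 9)
T4 rotate counter-clockwise with cos θ = -12/13, sin θ = -5/13: (30, 12) → (-300/13, -294/13); (-6, 3) → (87/13, -6/13); (0, 9) → (45/13, -108/13)
T5 translate by (0, -3): (-300/13, -294/13) → (-300/13, -333/13); (87/13, -6/13) → (87/13, -45/13); (45/13, -108/13) → (45/13, -147/13)
T6 rotate counter-clockwise with cos θ = -8/17, sin θ = 15/17: (-300/13, -333/13) → (435/13, -108/13); (87/13, -45/13) → (-21/221, 1665/221); (45/13, -147/13) → (1845/221, 1851/221)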